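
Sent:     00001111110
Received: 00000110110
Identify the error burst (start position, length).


XOR: 00001001000

Burst at position 4, length 4


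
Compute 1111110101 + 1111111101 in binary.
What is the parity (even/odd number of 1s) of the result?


1111110101 = 1013
1111111101 = 1021
Sum = 2034 = 11111110010
1s count = 8

even parity (8 ones in 11111110010)


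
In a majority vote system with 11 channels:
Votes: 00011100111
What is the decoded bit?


Ones: 6 out of 11
Threshold: 6

1 (6/11 voted 1)


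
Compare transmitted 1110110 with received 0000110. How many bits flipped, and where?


XOR: 1110000

3 error(s) at position(s): 0, 1, 2


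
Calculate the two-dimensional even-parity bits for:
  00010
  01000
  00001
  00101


Row parities: 1110
Column parities: 01110

Row P: 1110, Col P: 01110, Corner: 1


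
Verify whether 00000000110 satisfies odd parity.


Number of 1s: 2

No, parity error (2 ones)


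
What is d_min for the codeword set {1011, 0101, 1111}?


Comparing all pairs, minimum distance: 1
Can detect 0 errors, correct 0 errors

1


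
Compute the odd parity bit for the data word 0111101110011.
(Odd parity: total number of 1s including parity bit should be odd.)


Number of 1s in data: 9
Parity bit: 0

0


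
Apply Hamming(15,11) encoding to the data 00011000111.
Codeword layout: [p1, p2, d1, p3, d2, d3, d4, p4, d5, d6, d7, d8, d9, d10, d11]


Parity bits: p1=0, p2=1, p3=0, p4=0

010000101000111


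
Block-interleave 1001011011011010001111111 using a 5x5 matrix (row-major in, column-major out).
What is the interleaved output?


Matrix:
  10010
  11011
  01101
  00011
  11111
Read columns: 1100101101001011101101111

1100101101001011101101111


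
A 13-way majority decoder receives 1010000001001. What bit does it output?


Ones: 4 out of 13
Threshold: 7

0 (4/13 voted 1)


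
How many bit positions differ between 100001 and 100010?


XOR: 000011
Count of 1s: 2

2


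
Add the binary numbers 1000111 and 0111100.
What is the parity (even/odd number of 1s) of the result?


1000111 = 71
0111100 = 60
Sum = 131 = 10000011
1s count = 3

odd parity (3 ones in 10000011)


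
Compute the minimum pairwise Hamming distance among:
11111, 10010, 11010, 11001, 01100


Comparing all pairs, minimum distance: 1
Can detect 0 errors, correct 0 errors

1


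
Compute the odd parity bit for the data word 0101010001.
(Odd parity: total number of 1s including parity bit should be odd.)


Number of 1s in data: 4
Parity bit: 1

1


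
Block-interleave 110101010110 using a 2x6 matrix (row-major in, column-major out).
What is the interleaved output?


Matrix:
  110101
  010110
Read columns: 101100110110

101100110110


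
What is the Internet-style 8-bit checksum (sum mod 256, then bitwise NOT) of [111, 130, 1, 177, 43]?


Sum = 462 mod 256 = 206
Complement = 49

49


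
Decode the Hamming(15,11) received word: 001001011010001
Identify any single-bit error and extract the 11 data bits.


Syndrome = 0: no error detected

Data: 10101010001 (no errors)


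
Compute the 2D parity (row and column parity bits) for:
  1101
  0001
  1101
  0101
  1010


Row parities: 11100
Column parities: 1110

Row P: 11100, Col P: 1110, Corner: 1


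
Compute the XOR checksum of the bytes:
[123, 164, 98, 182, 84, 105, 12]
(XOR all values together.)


XOR chain: 123 ^ 164 ^ 98 ^ 182 ^ 84 ^ 105 ^ 12 = 58

58


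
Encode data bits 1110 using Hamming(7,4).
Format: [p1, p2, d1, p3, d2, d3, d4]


Parity bits: p1=0, p2=0, p3=0

0010110


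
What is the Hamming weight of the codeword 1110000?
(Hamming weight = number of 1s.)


Counting 1s in 1110000

3


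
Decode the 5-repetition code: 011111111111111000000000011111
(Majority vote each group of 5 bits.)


Groups: 01111, 11111, 11111, 00000, 00000, 11111
Majority votes: 111001

111001


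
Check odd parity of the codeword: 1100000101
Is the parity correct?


Number of 1s: 4

No, parity error (4 ones)


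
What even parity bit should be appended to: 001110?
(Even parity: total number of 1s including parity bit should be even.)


Number of 1s in data: 3
Parity bit: 1

1


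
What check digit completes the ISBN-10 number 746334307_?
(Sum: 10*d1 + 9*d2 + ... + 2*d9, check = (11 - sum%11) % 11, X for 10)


Weighted sum: 239
239 mod 11 = 8

Check digit: 3


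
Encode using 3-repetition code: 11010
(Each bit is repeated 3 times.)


Each bit -> 3 copies

111111000111000


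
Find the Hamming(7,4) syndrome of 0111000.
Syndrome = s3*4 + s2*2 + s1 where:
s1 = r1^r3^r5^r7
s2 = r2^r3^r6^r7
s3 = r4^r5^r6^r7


s1=1, s2=0, s3=1

Syndrome = 5 (error at position 5)


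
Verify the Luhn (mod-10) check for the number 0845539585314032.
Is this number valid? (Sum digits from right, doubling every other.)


Luhn sum = 74
74 mod 10 = 4

Invalid (Luhn sum mod 10 = 4)


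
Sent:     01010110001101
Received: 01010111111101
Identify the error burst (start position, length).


XOR: 00000001110000

Burst at position 7, length 3


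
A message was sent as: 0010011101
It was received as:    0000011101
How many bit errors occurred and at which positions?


XOR: 0010000000

1 error(s) at position(s): 2


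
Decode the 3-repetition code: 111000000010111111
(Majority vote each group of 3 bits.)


Groups: 111, 000, 000, 010, 111, 111
Majority votes: 100011

100011


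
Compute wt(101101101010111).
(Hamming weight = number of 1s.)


Counting 1s in 101101101010111

10


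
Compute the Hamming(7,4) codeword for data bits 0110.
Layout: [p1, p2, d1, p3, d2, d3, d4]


Parity bits: p1=1, p2=1, p3=0

1100110


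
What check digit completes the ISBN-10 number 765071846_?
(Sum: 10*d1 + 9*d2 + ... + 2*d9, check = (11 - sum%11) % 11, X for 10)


Weighted sum: 267
267 mod 11 = 3

Check digit: 8


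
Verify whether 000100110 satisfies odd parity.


Number of 1s: 3

Yes, parity is correct (3 ones)


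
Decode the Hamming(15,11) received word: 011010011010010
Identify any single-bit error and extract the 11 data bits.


Syndrome = 0: no error detected

Data: 11001010010 (no errors)


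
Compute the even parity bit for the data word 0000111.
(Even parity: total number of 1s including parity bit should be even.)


Number of 1s in data: 3
Parity bit: 1

1


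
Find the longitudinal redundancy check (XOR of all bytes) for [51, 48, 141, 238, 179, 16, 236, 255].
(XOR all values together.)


XOR chain: 51 ^ 48 ^ 141 ^ 238 ^ 179 ^ 16 ^ 236 ^ 255 = 208

208


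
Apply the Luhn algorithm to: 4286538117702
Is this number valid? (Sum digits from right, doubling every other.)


Luhn sum = 55
55 mod 10 = 5

Invalid (Luhn sum mod 10 = 5)


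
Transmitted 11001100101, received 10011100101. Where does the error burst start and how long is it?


XOR: 01010000000

Burst at position 1, length 3


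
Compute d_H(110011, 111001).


XOR: 001010
Count of 1s: 2

2


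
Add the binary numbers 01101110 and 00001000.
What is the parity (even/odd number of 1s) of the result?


01101110 = 110
00001000 = 8
Sum = 118 = 1110110
1s count = 5

odd parity (5 ones in 1110110)


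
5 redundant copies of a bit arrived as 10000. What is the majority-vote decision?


Ones: 1 out of 5
Threshold: 3

0 (1/5 voted 1)


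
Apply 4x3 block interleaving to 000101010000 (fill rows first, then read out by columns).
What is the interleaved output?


Matrix:
  000
  101
  010
  000
Read columns: 010000100100

010000100100


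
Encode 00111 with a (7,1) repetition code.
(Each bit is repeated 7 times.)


Each bit -> 7 copies

00000000000000111111111111111111111


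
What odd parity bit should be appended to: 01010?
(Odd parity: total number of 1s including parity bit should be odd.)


Number of 1s in data: 2
Parity bit: 1

1


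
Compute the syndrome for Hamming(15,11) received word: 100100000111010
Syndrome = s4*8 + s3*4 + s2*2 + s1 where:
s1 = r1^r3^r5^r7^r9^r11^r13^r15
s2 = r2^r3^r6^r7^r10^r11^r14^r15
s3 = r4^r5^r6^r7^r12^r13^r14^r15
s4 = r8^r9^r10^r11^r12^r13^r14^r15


s1=0, s2=1, s3=1, s4=0

Syndrome = 6 (error at position 6)


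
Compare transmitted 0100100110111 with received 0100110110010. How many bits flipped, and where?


XOR: 0000010000101

3 error(s) at position(s): 5, 10, 12


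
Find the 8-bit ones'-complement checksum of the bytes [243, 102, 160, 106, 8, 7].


Sum = 626 mod 256 = 114
Complement = 141

141


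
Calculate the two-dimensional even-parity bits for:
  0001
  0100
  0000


Row parities: 110
Column parities: 0101

Row P: 110, Col P: 0101, Corner: 0


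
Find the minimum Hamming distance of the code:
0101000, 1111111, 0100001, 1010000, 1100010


Comparing all pairs, minimum distance: 2
Can detect 1 errors, correct 0 errors

2


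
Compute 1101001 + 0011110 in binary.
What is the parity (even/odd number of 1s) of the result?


1101001 = 105
0011110 = 30
Sum = 135 = 10000111
1s count = 4

even parity (4 ones in 10000111)


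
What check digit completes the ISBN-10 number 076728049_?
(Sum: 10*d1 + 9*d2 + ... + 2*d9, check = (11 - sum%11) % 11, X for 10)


Weighted sum: 242
242 mod 11 = 0

Check digit: 0


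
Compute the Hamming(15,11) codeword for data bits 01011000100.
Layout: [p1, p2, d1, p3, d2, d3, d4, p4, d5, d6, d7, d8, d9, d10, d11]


Parity bits: p1=0, p2=1, p3=1, p4=0

010110101000100


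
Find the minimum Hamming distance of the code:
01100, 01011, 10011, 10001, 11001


Comparing all pairs, minimum distance: 1
Can detect 0 errors, correct 0 errors

1


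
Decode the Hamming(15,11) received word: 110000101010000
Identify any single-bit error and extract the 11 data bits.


Syndrome = 6: error at position 6

Data: 00111010000 (corrected bit 6)


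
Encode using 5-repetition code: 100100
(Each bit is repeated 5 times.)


Each bit -> 5 copies

111110000000000111110000000000


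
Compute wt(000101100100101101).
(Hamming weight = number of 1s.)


Counting 1s in 000101100100101101

8


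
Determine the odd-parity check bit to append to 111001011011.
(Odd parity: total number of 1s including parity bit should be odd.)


Number of 1s in data: 8
Parity bit: 1

1


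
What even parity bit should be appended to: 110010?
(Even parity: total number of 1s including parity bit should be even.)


Number of 1s in data: 3
Parity bit: 1

1


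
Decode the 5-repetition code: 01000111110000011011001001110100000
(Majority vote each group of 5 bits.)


Groups: 01000, 11111, 00000, 11011, 00100, 11101, 00000
Majority votes: 0101010

0101010


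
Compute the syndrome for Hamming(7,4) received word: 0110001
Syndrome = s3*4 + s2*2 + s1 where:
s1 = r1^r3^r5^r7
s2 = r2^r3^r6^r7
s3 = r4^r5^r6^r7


s1=0, s2=1, s3=1

Syndrome = 6 (error at position 6)


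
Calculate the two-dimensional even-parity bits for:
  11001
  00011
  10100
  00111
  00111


Row parities: 10011
Column parities: 01110

Row P: 10011, Col P: 01110, Corner: 1


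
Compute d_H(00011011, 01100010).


XOR: 01111001
Count of 1s: 5

5


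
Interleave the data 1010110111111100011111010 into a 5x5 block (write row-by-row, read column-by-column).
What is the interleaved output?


Matrix:
  10101
  10111
  11110
  00111
  11010
Read columns: 1110100101111100111111010

1110100101111100111111010


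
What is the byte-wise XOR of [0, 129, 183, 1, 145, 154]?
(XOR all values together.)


XOR chain: 0 ^ 129 ^ 183 ^ 1 ^ 145 ^ 154 = 60

60


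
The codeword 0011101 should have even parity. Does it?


Number of 1s: 4

Yes, parity is correct (4 ones)


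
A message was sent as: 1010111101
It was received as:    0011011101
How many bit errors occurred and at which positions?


XOR: 1001100000

3 error(s) at position(s): 0, 3, 4


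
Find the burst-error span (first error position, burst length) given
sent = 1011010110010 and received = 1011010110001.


XOR: 0000000000011

Burst at position 11, length 2


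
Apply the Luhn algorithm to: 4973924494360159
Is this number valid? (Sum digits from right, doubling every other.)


Luhn sum = 84
84 mod 10 = 4

Invalid (Luhn sum mod 10 = 4)


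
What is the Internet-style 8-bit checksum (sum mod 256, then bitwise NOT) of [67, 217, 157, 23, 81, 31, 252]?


Sum = 828 mod 256 = 60
Complement = 195

195


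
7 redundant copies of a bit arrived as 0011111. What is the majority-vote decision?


Ones: 5 out of 7
Threshold: 4

1 (5/7 voted 1)


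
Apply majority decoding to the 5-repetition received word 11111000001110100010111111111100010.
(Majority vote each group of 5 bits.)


Groups: 11111, 00000, 11101, 00010, 11111, 11111, 00010
Majority votes: 1010110

1010110


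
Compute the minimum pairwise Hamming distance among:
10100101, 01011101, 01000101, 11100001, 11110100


Comparing all pairs, minimum distance: 2
Can detect 1 errors, correct 0 errors

2


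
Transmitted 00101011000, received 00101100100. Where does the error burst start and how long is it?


XOR: 00000111100

Burst at position 5, length 4


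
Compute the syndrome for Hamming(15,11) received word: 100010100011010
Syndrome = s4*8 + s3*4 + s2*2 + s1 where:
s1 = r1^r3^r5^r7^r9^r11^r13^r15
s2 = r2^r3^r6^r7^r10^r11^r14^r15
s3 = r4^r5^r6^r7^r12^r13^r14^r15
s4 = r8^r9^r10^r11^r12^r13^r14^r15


s1=0, s2=1, s3=0, s4=1

Syndrome = 10 (error at position 10)


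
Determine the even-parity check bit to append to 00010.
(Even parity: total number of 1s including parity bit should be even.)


Number of 1s in data: 1
Parity bit: 1

1


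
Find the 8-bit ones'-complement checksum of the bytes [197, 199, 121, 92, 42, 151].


Sum = 802 mod 256 = 34
Complement = 221

221


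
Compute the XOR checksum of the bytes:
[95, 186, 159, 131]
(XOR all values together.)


XOR chain: 95 ^ 186 ^ 159 ^ 131 = 249

249


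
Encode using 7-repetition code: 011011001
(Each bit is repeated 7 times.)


Each bit -> 7 copies

000000011111111111111000000011111111111111000000000000001111111


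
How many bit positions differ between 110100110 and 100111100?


XOR: 010011010
Count of 1s: 4

4


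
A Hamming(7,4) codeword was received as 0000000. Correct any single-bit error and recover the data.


Syndrome = 0: no error detected

Data: 0000 (no errors)


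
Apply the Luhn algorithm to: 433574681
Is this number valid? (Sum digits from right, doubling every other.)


Luhn sum = 43
43 mod 10 = 3

Invalid (Luhn sum mod 10 = 3)


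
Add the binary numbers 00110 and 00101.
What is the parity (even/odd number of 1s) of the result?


00110 = 6
00101 = 5
Sum = 11 = 1011
1s count = 3

odd parity (3 ones in 1011)


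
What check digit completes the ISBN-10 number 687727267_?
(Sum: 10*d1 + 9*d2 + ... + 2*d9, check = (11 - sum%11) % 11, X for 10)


Weighted sum: 324
324 mod 11 = 5

Check digit: 6


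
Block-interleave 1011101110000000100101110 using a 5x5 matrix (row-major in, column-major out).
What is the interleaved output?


Matrix:
  10111
  01110
  00000
  01001
  01110
Read columns: 1000001011110011100110010

1000001011110011100110010


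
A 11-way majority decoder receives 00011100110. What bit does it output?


Ones: 5 out of 11
Threshold: 6

0 (5/11 voted 1)


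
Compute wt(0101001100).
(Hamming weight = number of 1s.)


Counting 1s in 0101001100

4


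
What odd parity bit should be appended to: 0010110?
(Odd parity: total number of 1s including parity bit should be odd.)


Number of 1s in data: 3
Parity bit: 0

0


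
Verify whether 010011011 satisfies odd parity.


Number of 1s: 5

Yes, parity is correct (5 ones)


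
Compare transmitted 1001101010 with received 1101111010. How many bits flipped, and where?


XOR: 0100010000

2 error(s) at position(s): 1, 5


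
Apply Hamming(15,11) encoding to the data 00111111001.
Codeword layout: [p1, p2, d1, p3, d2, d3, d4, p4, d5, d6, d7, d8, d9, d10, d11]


Parity bits: p1=0, p2=1, p3=0, p4=1

010001111111001


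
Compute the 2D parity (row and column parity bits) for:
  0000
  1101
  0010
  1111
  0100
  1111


Row parities: 011010
Column parities: 1011

Row P: 011010, Col P: 1011, Corner: 1


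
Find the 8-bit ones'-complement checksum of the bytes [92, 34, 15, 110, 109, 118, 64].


Sum = 542 mod 256 = 30
Complement = 225

225


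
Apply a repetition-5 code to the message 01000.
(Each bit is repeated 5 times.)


Each bit -> 5 copies

0000011111000000000000000


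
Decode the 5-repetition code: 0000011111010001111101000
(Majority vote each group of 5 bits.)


Groups: 00000, 11111, 01000, 11111, 01000
Majority votes: 01010

01010


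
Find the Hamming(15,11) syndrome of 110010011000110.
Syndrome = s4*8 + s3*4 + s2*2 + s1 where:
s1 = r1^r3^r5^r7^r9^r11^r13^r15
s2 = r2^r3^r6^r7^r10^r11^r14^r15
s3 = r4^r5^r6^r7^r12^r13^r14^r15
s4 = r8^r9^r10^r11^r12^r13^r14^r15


s1=0, s2=0, s3=1, s4=0

Syndrome = 4 (error at position 4)


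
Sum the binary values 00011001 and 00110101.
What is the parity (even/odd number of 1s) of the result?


00011001 = 25
00110101 = 53
Sum = 78 = 1001110
1s count = 4

even parity (4 ones in 1001110)


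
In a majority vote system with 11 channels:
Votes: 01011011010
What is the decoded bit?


Ones: 6 out of 11
Threshold: 6

1 (6/11 voted 1)


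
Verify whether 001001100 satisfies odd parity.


Number of 1s: 3

Yes, parity is correct (3 ones)


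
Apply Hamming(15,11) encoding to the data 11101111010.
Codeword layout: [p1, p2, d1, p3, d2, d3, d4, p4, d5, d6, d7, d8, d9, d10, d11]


Parity bits: p1=0, p2=1, p3=0, p4=1

011011011111010


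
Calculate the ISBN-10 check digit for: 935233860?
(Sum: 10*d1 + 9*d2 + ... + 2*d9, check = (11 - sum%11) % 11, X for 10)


Weighted sum: 254
254 mod 11 = 1

Check digit: X


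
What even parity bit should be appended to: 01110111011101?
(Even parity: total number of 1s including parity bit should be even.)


Number of 1s in data: 10
Parity bit: 0

0


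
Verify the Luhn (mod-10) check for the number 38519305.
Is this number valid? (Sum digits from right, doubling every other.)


Luhn sum = 33
33 mod 10 = 3

Invalid (Luhn sum mod 10 = 3)


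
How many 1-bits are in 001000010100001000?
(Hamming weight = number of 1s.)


Counting 1s in 001000010100001000

4


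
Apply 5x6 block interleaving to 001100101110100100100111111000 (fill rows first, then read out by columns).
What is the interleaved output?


Matrix:
  001100
  101110
  100100
  100111
  111000
Read columns: 011110000111001111100101000010

011110000111001111100101000010


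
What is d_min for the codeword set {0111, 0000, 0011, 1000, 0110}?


Comparing all pairs, minimum distance: 1
Can detect 0 errors, correct 0 errors

1


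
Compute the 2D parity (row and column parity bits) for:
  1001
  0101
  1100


Row parities: 000
Column parities: 0000

Row P: 000, Col P: 0000, Corner: 0


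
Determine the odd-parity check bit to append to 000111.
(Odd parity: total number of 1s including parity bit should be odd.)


Number of 1s in data: 3
Parity bit: 0

0


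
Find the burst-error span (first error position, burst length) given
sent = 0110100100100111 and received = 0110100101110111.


XOR: 0000000001010000

Burst at position 9, length 3


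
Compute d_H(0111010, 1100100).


XOR: 1011110
Count of 1s: 5

5


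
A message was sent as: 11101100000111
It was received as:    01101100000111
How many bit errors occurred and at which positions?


XOR: 10000000000000

1 error(s) at position(s): 0


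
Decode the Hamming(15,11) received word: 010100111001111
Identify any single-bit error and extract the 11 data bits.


Syndrome = 0: no error detected

Data: 00011001111 (no errors)


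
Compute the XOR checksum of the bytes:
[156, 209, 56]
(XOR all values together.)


XOR chain: 156 ^ 209 ^ 56 = 117

117


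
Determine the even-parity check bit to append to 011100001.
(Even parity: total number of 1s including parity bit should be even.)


Number of 1s in data: 4
Parity bit: 0

0


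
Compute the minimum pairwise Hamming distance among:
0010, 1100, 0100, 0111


Comparing all pairs, minimum distance: 1
Can detect 0 errors, correct 0 errors

1


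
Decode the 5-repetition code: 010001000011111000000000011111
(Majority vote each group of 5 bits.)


Groups: 01000, 10000, 11111, 00000, 00000, 11111
Majority votes: 001001

001001


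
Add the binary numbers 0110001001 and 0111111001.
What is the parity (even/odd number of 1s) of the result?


0110001001 = 393
0111111001 = 505
Sum = 898 = 1110000010
1s count = 4

even parity (4 ones in 1110000010)


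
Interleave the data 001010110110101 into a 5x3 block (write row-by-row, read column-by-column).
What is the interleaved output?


Matrix:
  001
  010
  110
  110
  101
Read columns: 001110111010001

001110111010001


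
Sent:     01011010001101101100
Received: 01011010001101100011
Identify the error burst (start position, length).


XOR: 00000000000000001111

Burst at position 16, length 4


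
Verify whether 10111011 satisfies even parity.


Number of 1s: 6

Yes, parity is correct (6 ones)


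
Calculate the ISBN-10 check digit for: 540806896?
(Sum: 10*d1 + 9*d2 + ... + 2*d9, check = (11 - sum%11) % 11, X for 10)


Weighted sum: 243
243 mod 11 = 1

Check digit: X


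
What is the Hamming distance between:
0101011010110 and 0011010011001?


XOR: 0110001001111
Count of 1s: 7

7


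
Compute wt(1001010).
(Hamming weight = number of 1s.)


Counting 1s in 1001010

3


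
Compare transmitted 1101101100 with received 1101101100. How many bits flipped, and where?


XOR: 0000000000

0 errors (received matches sent)


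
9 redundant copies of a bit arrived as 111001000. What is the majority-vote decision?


Ones: 4 out of 9
Threshold: 5

0 (4/9 voted 1)


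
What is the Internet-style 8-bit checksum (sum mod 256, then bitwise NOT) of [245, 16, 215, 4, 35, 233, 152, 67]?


Sum = 967 mod 256 = 199
Complement = 56

56


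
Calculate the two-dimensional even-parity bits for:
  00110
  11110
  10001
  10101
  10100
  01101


Row parities: 000101
Column parities: 00101

Row P: 000101, Col P: 00101, Corner: 0


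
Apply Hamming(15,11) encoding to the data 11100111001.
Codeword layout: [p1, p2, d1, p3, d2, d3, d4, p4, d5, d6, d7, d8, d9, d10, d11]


Parity bits: p1=0, p2=1, p3=0, p4=0

011011000111001


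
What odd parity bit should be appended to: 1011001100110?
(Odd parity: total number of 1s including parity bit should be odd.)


Number of 1s in data: 7
Parity bit: 0

0


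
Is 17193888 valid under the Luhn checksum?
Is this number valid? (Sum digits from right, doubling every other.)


Luhn sum = 49
49 mod 10 = 9

Invalid (Luhn sum mod 10 = 9)


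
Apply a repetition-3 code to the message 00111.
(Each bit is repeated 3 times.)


Each bit -> 3 copies

000000111111111


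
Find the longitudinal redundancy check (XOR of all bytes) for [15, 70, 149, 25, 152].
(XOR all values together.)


XOR chain: 15 ^ 70 ^ 149 ^ 25 ^ 152 = 93

93


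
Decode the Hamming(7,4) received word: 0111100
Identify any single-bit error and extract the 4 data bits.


Syndrome = 0: no error detected

Data: 1100 (no errors)


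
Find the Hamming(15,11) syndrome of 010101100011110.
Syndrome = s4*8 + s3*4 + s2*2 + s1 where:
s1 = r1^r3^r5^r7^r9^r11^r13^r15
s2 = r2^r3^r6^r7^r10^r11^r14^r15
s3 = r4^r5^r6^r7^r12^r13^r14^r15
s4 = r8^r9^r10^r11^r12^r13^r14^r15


s1=1, s2=1, s3=0, s4=0

Syndrome = 3 (error at position 3)


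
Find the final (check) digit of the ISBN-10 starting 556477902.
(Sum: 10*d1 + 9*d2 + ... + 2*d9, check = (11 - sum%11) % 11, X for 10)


Weighted sum: 288
288 mod 11 = 2

Check digit: 9


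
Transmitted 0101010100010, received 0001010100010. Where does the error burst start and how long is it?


XOR: 0100000000000

Burst at position 1, length 1


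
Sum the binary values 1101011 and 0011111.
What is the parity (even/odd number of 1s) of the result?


1101011 = 107
0011111 = 31
Sum = 138 = 10001010
1s count = 3

odd parity (3 ones in 10001010)


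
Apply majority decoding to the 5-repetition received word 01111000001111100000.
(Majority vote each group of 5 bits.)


Groups: 01111, 00000, 11111, 00000
Majority votes: 1010

1010


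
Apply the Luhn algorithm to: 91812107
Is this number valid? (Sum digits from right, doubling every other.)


Luhn sum = 30
30 mod 10 = 0

Valid (Luhn sum mod 10 = 0)


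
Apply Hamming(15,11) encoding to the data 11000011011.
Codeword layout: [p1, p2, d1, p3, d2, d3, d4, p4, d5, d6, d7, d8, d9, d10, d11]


Parity bits: p1=0, p2=0, p3=0, p4=0

001010000011011


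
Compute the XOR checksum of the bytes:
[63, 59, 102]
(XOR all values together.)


XOR chain: 63 ^ 59 ^ 102 = 98

98


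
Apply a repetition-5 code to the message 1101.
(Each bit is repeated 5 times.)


Each bit -> 5 copies

11111111110000011111


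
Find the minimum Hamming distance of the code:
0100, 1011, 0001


Comparing all pairs, minimum distance: 2
Can detect 1 errors, correct 0 errors

2


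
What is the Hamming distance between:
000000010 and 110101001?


XOR: 110101011
Count of 1s: 6

6


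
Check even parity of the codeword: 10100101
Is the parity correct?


Number of 1s: 4

Yes, parity is correct (4 ones)


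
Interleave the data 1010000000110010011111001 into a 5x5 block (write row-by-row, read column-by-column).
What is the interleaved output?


Matrix:
  10100
  00000
  11001
  00111
  11001
Read columns: 1010100101100100001000111

1010100101100100001000111


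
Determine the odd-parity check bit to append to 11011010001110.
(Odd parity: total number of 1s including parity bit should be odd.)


Number of 1s in data: 8
Parity bit: 1

1


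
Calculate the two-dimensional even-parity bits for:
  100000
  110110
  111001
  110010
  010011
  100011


Row parities: 100111
Column parities: 101101

Row P: 100111, Col P: 101101, Corner: 0


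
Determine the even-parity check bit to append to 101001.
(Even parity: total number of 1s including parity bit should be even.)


Number of 1s in data: 3
Parity bit: 1

1


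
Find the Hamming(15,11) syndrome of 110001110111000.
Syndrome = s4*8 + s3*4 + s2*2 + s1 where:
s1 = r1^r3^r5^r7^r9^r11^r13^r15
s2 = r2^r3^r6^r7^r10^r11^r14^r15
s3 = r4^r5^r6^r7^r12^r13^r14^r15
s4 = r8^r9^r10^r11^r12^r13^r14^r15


s1=1, s2=1, s3=1, s4=0

Syndrome = 7 (error at position 7)


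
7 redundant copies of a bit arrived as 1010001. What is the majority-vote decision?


Ones: 3 out of 7
Threshold: 4

0 (3/7 voted 1)


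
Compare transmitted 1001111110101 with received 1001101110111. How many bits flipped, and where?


XOR: 0000010000010

2 error(s) at position(s): 5, 11


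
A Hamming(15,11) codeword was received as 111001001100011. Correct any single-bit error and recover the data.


Syndrome = 4: error at position 4

Data: 10101100011 (corrected bit 4)


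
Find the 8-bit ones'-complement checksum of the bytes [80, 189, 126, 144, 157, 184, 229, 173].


Sum = 1282 mod 256 = 2
Complement = 253

253


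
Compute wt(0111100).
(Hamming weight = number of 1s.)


Counting 1s in 0111100

4


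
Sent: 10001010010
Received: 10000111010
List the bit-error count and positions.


XOR: 00001101000

3 error(s) at position(s): 4, 5, 7


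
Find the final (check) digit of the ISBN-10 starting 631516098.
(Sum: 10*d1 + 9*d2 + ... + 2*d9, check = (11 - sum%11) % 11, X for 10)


Weighted sum: 209
209 mod 11 = 0

Check digit: 0


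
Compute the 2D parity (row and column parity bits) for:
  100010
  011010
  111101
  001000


Row parities: 0111
Column parities: 001101

Row P: 0111, Col P: 001101, Corner: 1


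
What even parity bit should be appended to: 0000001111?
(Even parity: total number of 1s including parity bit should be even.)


Number of 1s in data: 4
Parity bit: 0

0


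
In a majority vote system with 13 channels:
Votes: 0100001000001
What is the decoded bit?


Ones: 3 out of 13
Threshold: 7

0 (3/13 voted 1)


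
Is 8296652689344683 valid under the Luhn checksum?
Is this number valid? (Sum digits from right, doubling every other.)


Luhn sum = 92
92 mod 10 = 2

Invalid (Luhn sum mod 10 = 2)


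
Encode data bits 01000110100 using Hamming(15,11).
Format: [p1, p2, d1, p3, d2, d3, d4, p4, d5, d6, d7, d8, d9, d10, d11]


Parity bits: p1=1, p2=0, p3=0, p4=1

100010010110100


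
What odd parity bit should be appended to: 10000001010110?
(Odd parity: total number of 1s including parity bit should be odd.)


Number of 1s in data: 5
Parity bit: 0

0


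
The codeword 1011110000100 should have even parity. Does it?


Number of 1s: 6

Yes, parity is correct (6 ones)


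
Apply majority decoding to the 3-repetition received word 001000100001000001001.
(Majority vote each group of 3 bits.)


Groups: 001, 000, 100, 001, 000, 001, 001
Majority votes: 0000000

0000000


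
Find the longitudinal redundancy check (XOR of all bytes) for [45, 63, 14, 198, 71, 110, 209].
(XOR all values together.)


XOR chain: 45 ^ 63 ^ 14 ^ 198 ^ 71 ^ 110 ^ 209 = 34

34


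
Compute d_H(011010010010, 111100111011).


XOR: 100110101001
Count of 1s: 6

6


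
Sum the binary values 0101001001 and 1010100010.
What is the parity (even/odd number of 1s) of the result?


0101001001 = 329
1010100010 = 674
Sum = 1003 = 1111101011
1s count = 8

even parity (8 ones in 1111101011)


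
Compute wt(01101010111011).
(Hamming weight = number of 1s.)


Counting 1s in 01101010111011

9


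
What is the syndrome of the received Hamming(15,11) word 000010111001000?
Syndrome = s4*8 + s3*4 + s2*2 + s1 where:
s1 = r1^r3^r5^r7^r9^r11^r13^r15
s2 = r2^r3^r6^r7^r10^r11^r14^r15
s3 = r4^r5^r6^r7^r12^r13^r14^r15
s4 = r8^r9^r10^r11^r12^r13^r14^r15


s1=1, s2=1, s3=1, s4=1

Syndrome = 15 (error at position 15)


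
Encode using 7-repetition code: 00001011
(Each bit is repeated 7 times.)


Each bit -> 7 copies

00000000000000000000000000001111111000000011111111111111


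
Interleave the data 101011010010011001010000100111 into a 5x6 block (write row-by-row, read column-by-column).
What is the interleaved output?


Matrix:
  101011
  010010
  011001
  010000
  100111
Read columns: 100010111010100000011100110101

100010111010100000011100110101


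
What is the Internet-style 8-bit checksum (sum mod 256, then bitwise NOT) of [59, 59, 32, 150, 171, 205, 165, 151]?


Sum = 992 mod 256 = 224
Complement = 31

31


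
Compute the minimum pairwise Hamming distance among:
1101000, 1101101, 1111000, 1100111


Comparing all pairs, minimum distance: 1
Can detect 0 errors, correct 0 errors

1


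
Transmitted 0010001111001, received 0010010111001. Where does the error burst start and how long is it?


XOR: 0000011000000

Burst at position 5, length 2


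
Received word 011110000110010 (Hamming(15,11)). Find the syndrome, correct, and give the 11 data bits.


Syndrome = 15: error at position 15

Data: 11000110011 (corrected bit 15)


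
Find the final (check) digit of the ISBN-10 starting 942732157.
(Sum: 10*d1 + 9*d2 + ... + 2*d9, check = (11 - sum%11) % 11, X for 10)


Weighted sum: 252
252 mod 11 = 10

Check digit: 1


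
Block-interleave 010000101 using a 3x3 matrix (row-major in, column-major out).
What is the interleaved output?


Matrix:
  010
  000
  101
Read columns: 001100001

001100001


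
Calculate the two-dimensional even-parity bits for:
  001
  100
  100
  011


Row parities: 1110
Column parities: 010

Row P: 1110, Col P: 010, Corner: 1


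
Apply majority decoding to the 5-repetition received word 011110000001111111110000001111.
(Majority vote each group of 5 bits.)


Groups: 01111, 00000, 01111, 11111, 00000, 01111
Majority votes: 101101

101101


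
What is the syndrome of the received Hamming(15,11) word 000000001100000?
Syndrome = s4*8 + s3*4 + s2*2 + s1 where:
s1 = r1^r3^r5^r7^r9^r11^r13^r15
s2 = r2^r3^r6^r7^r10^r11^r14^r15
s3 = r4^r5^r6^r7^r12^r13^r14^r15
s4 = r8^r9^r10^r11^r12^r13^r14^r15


s1=1, s2=1, s3=0, s4=0

Syndrome = 3 (error at position 3)


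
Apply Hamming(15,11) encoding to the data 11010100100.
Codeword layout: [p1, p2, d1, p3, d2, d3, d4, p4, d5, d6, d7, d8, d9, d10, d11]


Parity bits: p1=0, p2=1, p3=1, p4=0

011110100100100


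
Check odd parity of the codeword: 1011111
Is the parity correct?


Number of 1s: 6

No, parity error (6 ones)


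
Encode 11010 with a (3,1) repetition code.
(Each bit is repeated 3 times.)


Each bit -> 3 copies

111111000111000


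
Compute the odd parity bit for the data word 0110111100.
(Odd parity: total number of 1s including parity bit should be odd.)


Number of 1s in data: 6
Parity bit: 1

1


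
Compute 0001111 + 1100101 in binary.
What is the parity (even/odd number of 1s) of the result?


0001111 = 15
1100101 = 101
Sum = 116 = 1110100
1s count = 4

even parity (4 ones in 1110100)


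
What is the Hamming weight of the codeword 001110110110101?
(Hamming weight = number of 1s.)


Counting 1s in 001110110110101

9


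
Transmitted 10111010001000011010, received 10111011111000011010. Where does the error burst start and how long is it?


XOR: 00000001110000000000

Burst at position 7, length 3


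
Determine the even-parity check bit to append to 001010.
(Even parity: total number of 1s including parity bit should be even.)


Number of 1s in data: 2
Parity bit: 0

0


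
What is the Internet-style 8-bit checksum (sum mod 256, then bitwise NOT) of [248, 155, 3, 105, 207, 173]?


Sum = 891 mod 256 = 123
Complement = 132

132


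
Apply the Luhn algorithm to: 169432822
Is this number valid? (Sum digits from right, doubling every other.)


Luhn sum = 42
42 mod 10 = 2

Invalid (Luhn sum mod 10 = 2)


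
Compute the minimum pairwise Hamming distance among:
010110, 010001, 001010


Comparing all pairs, minimum distance: 3
Can detect 2 errors, correct 1 errors

3


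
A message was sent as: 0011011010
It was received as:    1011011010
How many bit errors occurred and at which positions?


XOR: 1000000000

1 error(s) at position(s): 0


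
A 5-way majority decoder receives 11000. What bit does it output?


Ones: 2 out of 5
Threshold: 3

0 (2/5 voted 1)


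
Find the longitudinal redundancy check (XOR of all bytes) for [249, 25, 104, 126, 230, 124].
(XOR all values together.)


XOR chain: 249 ^ 25 ^ 104 ^ 126 ^ 230 ^ 124 = 108

108


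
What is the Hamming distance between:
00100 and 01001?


XOR: 01101
Count of 1s: 3

3


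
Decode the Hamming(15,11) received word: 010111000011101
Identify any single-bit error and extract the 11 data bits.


Syndrome = 0: no error detected

Data: 01100011101 (no errors)


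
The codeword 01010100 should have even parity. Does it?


Number of 1s: 3

No, parity error (3 ones)


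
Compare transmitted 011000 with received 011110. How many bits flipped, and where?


XOR: 000110

2 error(s) at position(s): 3, 4


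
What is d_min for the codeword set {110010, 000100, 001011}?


Comparing all pairs, minimum distance: 4
Can detect 3 errors, correct 1 errors

4


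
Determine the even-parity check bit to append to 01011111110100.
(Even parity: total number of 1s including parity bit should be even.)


Number of 1s in data: 9
Parity bit: 1

1


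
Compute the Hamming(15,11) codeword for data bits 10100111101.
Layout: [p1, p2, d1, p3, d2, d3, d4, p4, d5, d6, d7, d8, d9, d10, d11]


Parity bits: p1=0, p2=1, p3=0, p4=1

011001010111101


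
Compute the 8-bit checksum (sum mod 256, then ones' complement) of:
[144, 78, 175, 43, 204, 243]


Sum = 887 mod 256 = 119
Complement = 136

136


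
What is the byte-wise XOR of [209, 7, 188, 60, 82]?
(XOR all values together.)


XOR chain: 209 ^ 7 ^ 188 ^ 60 ^ 82 = 4

4


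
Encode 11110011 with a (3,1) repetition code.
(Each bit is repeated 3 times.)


Each bit -> 3 copies

111111111111000000111111


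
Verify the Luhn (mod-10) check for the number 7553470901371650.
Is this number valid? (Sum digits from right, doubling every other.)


Luhn sum = 61
61 mod 10 = 1

Invalid (Luhn sum mod 10 = 1)


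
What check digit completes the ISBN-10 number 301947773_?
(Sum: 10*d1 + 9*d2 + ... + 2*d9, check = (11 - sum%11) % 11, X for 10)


Weighted sum: 215
215 mod 11 = 6

Check digit: 5


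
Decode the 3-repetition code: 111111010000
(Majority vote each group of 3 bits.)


Groups: 111, 111, 010, 000
Majority votes: 1100

1100


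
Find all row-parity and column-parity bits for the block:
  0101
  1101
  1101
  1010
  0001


Row parities: 01101
Column parities: 1110

Row P: 01101, Col P: 1110, Corner: 1


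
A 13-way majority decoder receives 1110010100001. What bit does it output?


Ones: 6 out of 13
Threshold: 7

0 (6/13 voted 1)


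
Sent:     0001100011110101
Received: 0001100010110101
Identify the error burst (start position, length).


XOR: 0000000001000000

Burst at position 9, length 1


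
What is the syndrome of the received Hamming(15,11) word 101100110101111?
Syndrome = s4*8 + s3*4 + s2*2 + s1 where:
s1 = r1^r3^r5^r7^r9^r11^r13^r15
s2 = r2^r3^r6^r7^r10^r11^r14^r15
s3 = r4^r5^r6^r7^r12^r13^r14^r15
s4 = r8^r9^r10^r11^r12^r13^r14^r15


s1=1, s2=1, s3=0, s4=0

Syndrome = 3 (error at position 3)


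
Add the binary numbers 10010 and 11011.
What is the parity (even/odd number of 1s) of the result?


10010 = 18
11011 = 27
Sum = 45 = 101101
1s count = 4

even parity (4 ones in 101101)


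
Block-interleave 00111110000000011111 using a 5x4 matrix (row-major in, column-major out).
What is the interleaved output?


Matrix:
  0011
  1110
  0000
  0001
  1111
Read columns: 01001010011100110011

01001010011100110011


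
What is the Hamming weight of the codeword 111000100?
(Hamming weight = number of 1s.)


Counting 1s in 111000100

4


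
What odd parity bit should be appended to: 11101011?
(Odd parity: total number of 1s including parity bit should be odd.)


Number of 1s in data: 6
Parity bit: 1

1


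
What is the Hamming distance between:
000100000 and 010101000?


XOR: 010001000
Count of 1s: 2

2


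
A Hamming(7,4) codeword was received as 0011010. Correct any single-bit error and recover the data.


Syndrome = 1: error at position 1

Data: 1010 (corrected bit 1)


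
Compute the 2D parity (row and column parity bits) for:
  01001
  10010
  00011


Row parities: 000
Column parities: 11000

Row P: 000, Col P: 11000, Corner: 0


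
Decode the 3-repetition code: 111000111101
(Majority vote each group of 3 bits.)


Groups: 111, 000, 111, 101
Majority votes: 1011

1011


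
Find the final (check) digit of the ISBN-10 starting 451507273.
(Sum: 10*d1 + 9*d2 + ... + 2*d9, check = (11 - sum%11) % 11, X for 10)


Weighted sum: 198
198 mod 11 = 0

Check digit: 0


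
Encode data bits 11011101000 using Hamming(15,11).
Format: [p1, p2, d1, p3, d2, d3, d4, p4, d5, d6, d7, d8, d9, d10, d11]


Parity bits: p1=0, p2=1, p3=1, p4=1

011110111101000


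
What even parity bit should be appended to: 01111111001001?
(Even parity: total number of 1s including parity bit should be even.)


Number of 1s in data: 9
Parity bit: 1

1


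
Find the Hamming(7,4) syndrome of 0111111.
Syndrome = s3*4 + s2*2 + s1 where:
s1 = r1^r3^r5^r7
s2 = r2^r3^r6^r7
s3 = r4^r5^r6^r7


s1=1, s2=0, s3=0

Syndrome = 1 (error at position 1)
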